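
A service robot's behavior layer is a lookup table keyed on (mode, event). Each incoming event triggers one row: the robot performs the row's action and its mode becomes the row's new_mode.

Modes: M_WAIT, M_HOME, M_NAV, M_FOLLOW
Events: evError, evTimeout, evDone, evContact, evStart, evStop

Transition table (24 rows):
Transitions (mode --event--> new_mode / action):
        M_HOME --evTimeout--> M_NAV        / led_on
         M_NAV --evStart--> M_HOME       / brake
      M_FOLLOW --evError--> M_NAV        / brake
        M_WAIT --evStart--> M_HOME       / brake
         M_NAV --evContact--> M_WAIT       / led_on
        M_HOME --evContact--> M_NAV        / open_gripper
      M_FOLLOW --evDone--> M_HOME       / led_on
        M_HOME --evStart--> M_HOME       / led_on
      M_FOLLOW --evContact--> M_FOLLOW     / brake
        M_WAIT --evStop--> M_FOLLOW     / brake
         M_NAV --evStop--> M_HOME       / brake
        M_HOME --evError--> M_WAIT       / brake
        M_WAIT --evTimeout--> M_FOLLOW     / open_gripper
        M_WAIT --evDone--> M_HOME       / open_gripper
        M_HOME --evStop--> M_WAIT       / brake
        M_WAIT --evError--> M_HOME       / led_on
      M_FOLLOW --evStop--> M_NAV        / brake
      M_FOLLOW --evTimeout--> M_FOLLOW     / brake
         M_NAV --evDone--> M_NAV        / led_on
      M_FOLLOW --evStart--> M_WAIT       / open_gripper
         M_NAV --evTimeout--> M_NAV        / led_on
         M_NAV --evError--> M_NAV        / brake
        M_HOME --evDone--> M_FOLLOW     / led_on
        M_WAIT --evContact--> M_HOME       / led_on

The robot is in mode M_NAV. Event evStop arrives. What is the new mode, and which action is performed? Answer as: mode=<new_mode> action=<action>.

mode=M_HOME action=brake

current mode = M_NAV; filter table to that mode:
  (M_NAV, evStart) → (M_HOME, brake)
  (M_NAV, evContact) → (M_WAIT, led_on)
  (M_NAV, evStop) → (M_HOME, brake)  ← event matches
  (M_NAV, evDone) → (M_NAV, led_on)
  (M_NAV, evTimeout) → (M_NAV, led_on)
  (M_NAV, evError) → (M_NAV, brake)
event = evStop selects (M_HOME, brake)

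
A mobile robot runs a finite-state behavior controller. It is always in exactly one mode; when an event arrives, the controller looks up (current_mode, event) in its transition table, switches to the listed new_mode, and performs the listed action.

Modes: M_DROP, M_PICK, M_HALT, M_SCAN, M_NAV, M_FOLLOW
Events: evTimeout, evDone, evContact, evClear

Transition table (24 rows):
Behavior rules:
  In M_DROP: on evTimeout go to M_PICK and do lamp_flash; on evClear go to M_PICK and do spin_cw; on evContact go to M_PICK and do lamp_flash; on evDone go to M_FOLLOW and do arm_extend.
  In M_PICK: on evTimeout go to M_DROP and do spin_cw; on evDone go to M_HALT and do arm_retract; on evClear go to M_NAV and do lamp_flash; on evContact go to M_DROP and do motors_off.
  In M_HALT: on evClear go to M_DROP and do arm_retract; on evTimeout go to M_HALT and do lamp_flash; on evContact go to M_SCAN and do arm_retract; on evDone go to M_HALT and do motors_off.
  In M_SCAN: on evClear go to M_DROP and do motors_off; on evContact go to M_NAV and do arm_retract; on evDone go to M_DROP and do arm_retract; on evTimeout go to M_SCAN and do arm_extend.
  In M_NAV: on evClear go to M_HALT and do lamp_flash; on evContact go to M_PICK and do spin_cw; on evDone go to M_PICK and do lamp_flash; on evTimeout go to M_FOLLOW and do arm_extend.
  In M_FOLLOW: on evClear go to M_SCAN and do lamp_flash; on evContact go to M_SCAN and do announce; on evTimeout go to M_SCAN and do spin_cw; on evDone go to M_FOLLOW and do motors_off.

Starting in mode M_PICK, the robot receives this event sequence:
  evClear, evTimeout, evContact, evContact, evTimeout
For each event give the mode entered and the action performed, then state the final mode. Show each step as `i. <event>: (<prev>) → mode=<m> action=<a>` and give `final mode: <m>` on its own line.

1. evClear: (M_PICK) → mode=M_NAV action=lamp_flash
2. evTimeout: (M_NAV) → mode=M_FOLLOW action=arm_extend
3. evContact: (M_FOLLOW) → mode=M_SCAN action=announce
4. evContact: (M_SCAN) → mode=M_NAV action=arm_retract
5. evTimeout: (M_NAV) → mode=M_FOLLOW action=arm_extend

final mode: M_FOLLOW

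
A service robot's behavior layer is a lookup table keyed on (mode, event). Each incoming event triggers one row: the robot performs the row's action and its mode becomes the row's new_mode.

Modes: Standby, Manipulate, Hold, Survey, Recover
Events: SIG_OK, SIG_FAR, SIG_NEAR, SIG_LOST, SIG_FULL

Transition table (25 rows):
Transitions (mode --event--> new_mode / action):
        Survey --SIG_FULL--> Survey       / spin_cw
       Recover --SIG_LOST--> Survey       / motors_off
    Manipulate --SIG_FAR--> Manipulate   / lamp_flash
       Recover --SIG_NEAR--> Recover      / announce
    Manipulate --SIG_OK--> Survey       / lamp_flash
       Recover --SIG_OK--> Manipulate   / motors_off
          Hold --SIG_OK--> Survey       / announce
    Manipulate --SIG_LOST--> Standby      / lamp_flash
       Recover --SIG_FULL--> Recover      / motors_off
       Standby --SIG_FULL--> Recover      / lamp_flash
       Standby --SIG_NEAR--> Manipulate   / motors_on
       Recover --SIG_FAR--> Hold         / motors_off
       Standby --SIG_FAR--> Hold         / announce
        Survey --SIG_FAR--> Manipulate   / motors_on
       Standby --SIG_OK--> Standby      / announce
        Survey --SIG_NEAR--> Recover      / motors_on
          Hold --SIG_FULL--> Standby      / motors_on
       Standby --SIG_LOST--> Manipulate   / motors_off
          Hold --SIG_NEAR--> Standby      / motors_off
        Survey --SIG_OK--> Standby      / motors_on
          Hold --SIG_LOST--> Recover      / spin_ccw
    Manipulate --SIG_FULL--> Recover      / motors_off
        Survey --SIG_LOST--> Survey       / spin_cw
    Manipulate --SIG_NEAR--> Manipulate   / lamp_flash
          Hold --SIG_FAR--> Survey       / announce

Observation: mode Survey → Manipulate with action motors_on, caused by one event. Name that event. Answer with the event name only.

SIG_FAR

try SIG_OK: (Survey, SIG_OK) → (Standby, motors_on)
try SIG_FAR: (Survey, SIG_FAR) → (Manipulate, motors_on)  ← matches
try SIG_NEAR: (Survey, SIG_NEAR) → (Recover, motors_on)
try SIG_LOST: (Survey, SIG_LOST) → (Survey, spin_cw)
try SIG_FULL: (Survey, SIG_FULL) → (Survey, spin_cw)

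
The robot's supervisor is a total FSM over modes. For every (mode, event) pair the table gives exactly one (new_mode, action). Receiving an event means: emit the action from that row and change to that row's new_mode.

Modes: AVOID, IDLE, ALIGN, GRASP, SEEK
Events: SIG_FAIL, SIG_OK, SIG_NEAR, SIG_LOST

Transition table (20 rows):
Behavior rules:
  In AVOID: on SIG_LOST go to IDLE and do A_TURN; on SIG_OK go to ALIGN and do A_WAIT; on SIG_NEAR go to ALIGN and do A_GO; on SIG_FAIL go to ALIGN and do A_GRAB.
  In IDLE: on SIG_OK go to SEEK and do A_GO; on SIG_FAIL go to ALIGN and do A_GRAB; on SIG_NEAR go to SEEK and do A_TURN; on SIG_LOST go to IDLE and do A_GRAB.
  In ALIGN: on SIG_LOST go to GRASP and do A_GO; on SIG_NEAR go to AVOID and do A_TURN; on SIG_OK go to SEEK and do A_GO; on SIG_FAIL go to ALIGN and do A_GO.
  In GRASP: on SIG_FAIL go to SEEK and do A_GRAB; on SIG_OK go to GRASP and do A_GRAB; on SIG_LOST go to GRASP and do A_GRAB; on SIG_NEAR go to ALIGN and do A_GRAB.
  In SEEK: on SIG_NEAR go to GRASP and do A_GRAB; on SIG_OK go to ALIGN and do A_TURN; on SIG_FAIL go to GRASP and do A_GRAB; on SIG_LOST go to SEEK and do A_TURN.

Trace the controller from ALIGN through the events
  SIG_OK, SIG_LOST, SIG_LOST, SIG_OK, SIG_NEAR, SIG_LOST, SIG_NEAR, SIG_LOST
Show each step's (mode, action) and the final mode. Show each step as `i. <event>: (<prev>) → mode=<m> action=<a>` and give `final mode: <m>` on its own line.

final mode: SEEK

1. SIG_OK: (ALIGN) → mode=SEEK action=A_GO
2. SIG_LOST: (SEEK) → mode=SEEK action=A_TURN
3. SIG_LOST: (SEEK) → mode=SEEK action=A_TURN
4. SIG_OK: (SEEK) → mode=ALIGN action=A_TURN
5. SIG_NEAR: (ALIGN) → mode=AVOID action=A_TURN
6. SIG_LOST: (AVOID) → mode=IDLE action=A_TURN
7. SIG_NEAR: (IDLE) → mode=SEEK action=A_TURN
8. SIG_LOST: (SEEK) → mode=SEEK action=A_TURN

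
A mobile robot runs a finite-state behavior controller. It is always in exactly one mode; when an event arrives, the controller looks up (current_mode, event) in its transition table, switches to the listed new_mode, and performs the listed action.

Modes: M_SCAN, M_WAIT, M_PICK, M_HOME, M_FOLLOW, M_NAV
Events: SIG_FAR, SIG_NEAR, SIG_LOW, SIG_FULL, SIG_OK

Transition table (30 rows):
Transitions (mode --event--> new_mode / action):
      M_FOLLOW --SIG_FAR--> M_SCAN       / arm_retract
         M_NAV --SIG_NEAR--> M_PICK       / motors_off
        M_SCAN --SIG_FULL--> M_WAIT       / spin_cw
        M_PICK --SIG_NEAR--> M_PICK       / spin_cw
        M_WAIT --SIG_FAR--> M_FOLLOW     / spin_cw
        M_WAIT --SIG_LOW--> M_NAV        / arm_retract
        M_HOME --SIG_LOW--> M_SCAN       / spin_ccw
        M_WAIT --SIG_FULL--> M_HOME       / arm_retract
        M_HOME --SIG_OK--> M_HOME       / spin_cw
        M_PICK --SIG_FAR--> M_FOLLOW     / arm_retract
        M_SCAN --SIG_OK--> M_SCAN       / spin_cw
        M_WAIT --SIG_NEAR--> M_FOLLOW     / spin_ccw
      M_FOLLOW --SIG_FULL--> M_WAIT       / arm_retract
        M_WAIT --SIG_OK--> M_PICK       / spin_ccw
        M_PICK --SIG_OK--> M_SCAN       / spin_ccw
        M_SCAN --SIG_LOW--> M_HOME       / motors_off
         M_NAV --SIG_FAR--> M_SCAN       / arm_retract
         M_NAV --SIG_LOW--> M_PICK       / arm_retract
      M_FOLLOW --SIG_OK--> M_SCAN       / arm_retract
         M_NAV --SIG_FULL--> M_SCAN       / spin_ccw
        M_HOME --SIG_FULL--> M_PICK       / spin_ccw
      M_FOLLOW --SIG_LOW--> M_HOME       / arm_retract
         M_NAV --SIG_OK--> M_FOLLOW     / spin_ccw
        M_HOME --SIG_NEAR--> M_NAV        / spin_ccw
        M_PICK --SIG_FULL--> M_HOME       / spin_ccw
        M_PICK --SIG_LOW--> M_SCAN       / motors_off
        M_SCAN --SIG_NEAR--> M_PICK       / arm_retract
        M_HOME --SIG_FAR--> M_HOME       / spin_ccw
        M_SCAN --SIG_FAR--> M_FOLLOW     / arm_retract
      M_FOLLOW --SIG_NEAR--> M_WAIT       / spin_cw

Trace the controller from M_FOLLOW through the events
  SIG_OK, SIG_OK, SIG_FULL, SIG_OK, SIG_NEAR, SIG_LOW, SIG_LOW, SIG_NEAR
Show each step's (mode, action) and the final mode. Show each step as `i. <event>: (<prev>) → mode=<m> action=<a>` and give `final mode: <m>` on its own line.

1. SIG_OK: (M_FOLLOW) → mode=M_SCAN action=arm_retract
2. SIG_OK: (M_SCAN) → mode=M_SCAN action=spin_cw
3. SIG_FULL: (M_SCAN) → mode=M_WAIT action=spin_cw
4. SIG_OK: (M_WAIT) → mode=M_PICK action=spin_ccw
5. SIG_NEAR: (M_PICK) → mode=M_PICK action=spin_cw
6. SIG_LOW: (M_PICK) → mode=M_SCAN action=motors_off
7. SIG_LOW: (M_SCAN) → mode=M_HOME action=motors_off
8. SIG_NEAR: (M_HOME) → mode=M_NAV action=spin_ccw

final mode: M_NAV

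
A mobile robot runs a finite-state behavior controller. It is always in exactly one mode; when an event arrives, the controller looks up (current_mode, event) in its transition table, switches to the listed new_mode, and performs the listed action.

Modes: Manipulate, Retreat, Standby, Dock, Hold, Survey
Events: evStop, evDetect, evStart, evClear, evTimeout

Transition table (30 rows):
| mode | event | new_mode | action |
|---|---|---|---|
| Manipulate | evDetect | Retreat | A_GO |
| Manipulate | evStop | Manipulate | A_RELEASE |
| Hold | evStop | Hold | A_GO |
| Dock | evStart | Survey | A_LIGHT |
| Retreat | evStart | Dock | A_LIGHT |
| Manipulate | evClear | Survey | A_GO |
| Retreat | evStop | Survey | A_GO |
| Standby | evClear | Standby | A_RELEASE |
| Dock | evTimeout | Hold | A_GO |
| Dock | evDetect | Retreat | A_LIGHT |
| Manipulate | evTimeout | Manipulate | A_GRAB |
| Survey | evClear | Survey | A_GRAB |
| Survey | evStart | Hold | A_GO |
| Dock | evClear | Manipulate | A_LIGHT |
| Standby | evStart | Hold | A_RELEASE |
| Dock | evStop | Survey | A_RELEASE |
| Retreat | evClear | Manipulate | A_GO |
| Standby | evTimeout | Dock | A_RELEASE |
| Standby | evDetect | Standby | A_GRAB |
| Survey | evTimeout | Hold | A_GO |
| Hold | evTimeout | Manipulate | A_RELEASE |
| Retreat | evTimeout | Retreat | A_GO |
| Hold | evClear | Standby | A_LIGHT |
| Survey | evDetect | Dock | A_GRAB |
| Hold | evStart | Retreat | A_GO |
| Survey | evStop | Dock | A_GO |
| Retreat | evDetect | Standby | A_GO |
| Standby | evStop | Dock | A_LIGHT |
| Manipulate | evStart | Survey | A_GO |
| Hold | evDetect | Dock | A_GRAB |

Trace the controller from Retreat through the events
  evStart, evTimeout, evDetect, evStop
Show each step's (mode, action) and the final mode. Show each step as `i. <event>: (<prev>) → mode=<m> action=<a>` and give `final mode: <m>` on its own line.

final mode: Survey

1. evStart: (Retreat) → mode=Dock action=A_LIGHT
2. evTimeout: (Dock) → mode=Hold action=A_GO
3. evDetect: (Hold) → mode=Dock action=A_GRAB
4. evStop: (Dock) → mode=Survey action=A_RELEASE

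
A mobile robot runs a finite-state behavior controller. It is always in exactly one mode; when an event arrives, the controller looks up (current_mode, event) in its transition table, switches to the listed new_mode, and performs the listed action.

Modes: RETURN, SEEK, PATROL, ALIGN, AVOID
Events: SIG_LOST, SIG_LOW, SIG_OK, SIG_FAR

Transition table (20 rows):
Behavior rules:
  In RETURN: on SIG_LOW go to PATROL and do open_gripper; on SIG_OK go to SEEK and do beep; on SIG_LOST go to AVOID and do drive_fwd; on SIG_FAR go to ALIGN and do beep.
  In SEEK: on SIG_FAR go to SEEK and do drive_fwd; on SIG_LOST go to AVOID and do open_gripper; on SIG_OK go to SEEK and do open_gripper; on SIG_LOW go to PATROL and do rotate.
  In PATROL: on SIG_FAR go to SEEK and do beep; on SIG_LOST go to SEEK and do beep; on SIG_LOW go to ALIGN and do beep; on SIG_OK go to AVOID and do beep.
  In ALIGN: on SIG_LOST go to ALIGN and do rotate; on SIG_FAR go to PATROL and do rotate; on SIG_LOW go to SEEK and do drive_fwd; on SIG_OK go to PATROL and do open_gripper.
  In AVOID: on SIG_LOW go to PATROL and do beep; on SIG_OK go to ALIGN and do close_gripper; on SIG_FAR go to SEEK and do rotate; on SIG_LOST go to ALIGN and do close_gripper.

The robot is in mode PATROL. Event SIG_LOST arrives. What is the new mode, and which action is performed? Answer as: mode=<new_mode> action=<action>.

mode=SEEK action=beep

current mode = PATROL; filter table to that mode:
  (PATROL, SIG_FAR) → (SEEK, beep)
  (PATROL, SIG_LOST) → (SEEK, beep)  ← event matches
  (PATROL, SIG_LOW) → (ALIGN, beep)
  (PATROL, SIG_OK) → (AVOID, beep)
event = SIG_LOST selects (SEEK, beep)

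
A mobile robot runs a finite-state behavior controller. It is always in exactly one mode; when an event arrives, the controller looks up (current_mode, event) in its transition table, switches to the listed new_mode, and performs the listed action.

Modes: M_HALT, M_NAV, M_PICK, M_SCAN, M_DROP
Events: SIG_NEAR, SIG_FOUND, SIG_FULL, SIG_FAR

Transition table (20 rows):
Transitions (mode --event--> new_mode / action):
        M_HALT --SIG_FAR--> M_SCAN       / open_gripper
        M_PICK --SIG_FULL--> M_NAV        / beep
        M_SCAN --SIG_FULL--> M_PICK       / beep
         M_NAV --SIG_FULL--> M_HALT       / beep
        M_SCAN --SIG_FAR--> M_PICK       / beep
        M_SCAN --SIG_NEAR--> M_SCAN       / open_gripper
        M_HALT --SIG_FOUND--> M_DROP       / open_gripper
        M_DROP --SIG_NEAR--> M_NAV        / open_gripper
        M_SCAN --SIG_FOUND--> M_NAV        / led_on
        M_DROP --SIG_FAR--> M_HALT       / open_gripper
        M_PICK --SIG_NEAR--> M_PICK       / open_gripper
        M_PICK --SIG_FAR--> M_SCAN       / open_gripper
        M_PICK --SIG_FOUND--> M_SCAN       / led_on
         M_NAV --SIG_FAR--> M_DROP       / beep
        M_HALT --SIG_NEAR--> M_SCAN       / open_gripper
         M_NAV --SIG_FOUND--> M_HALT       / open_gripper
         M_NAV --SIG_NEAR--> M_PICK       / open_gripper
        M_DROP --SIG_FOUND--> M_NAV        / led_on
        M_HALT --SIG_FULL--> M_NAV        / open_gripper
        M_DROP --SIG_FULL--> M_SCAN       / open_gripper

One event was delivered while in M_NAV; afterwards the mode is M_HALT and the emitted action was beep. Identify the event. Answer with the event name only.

try SIG_NEAR: (M_NAV, SIG_NEAR) → (M_PICK, open_gripper)
try SIG_FOUND: (M_NAV, SIG_FOUND) → (M_HALT, open_gripper)
try SIG_FULL: (M_NAV, SIG_FULL) → (M_HALT, beep)  ← matches
try SIG_FAR: (M_NAV, SIG_FAR) → (M_DROP, beep)

SIG_FULL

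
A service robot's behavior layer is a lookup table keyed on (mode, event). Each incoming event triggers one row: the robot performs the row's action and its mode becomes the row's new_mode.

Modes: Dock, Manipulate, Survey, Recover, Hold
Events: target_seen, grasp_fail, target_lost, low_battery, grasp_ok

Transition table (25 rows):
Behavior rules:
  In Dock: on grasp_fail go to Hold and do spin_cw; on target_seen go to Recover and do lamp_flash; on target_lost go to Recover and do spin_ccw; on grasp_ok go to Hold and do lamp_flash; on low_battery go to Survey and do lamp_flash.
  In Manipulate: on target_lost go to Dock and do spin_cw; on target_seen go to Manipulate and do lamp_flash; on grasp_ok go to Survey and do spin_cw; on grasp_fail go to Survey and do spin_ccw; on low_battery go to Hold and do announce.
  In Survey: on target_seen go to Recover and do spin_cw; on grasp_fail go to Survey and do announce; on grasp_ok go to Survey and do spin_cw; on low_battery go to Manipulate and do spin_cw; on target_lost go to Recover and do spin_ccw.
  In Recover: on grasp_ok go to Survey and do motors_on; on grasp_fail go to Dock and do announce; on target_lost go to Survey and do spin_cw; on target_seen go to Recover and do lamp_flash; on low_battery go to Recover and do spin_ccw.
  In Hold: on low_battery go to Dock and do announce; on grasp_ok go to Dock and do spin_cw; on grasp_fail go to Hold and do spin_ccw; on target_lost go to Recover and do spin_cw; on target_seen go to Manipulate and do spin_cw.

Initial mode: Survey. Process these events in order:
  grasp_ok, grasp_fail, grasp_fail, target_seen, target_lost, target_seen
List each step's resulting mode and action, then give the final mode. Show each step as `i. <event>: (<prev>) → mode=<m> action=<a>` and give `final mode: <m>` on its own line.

final mode: Recover

1. grasp_ok: (Survey) → mode=Survey action=spin_cw
2. grasp_fail: (Survey) → mode=Survey action=announce
3. grasp_fail: (Survey) → mode=Survey action=announce
4. target_seen: (Survey) → mode=Recover action=spin_cw
5. target_lost: (Recover) → mode=Survey action=spin_cw
6. target_seen: (Survey) → mode=Recover action=spin_cw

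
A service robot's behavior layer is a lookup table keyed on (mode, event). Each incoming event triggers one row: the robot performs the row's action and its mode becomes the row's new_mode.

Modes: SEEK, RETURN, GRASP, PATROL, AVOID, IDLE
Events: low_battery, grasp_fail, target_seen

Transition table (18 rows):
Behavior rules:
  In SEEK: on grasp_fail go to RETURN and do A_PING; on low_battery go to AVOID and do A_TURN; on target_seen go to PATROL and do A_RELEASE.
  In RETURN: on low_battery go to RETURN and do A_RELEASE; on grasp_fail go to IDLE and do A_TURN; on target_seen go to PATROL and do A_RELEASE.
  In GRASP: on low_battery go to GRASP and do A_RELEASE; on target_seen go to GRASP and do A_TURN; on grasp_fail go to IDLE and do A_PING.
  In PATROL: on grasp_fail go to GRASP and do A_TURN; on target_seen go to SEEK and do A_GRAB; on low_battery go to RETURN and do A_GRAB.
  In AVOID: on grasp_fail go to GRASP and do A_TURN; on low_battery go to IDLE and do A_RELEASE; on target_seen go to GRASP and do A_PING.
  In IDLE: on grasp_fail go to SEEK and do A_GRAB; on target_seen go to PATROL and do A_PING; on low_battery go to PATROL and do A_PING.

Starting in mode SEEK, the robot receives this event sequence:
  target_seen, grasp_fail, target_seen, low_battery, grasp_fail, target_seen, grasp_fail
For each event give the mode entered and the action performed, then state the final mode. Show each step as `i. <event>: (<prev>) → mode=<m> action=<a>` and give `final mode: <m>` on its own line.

final mode: GRASP

1. target_seen: (SEEK) → mode=PATROL action=A_RELEASE
2. grasp_fail: (PATROL) → mode=GRASP action=A_TURN
3. target_seen: (GRASP) → mode=GRASP action=A_TURN
4. low_battery: (GRASP) → mode=GRASP action=A_RELEASE
5. grasp_fail: (GRASP) → mode=IDLE action=A_PING
6. target_seen: (IDLE) → mode=PATROL action=A_PING
7. grasp_fail: (PATROL) → mode=GRASP action=A_TURN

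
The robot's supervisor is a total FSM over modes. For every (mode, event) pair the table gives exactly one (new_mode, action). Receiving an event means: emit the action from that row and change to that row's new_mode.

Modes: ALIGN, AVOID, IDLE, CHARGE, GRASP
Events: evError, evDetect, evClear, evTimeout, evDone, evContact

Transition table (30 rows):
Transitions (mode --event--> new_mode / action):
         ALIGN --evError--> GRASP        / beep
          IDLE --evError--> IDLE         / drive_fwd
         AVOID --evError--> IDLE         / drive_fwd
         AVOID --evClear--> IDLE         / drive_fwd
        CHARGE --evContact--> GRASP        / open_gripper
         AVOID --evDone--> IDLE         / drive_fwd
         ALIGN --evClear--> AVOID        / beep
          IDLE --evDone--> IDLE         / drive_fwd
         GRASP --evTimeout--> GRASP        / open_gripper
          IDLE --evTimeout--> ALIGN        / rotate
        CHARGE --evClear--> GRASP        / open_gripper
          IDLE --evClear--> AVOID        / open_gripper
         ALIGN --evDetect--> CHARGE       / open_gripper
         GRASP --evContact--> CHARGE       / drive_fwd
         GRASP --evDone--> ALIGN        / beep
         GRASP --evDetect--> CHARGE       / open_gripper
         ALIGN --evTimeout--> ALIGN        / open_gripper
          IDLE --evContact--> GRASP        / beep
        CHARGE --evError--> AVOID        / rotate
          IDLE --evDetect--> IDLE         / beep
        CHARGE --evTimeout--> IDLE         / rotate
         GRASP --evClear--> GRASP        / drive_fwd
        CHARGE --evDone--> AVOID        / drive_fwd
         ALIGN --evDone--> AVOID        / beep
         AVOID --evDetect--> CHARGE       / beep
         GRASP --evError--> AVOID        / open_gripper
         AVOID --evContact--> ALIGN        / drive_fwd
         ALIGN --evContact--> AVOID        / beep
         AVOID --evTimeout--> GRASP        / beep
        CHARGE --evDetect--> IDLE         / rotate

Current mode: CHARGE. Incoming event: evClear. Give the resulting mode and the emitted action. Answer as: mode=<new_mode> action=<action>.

mode=GRASP action=open_gripper

current mode = CHARGE; filter table to that mode:
  (CHARGE, evContact) → (GRASP, open_gripper)
  (CHARGE, evClear) → (GRASP, open_gripper)  ← event matches
  (CHARGE, evError) → (AVOID, rotate)
  (CHARGE, evTimeout) → (IDLE, rotate)
  (CHARGE, evDone) → (AVOID, drive_fwd)
  (CHARGE, evDetect) → (IDLE, rotate)
event = evClear selects (GRASP, open_gripper)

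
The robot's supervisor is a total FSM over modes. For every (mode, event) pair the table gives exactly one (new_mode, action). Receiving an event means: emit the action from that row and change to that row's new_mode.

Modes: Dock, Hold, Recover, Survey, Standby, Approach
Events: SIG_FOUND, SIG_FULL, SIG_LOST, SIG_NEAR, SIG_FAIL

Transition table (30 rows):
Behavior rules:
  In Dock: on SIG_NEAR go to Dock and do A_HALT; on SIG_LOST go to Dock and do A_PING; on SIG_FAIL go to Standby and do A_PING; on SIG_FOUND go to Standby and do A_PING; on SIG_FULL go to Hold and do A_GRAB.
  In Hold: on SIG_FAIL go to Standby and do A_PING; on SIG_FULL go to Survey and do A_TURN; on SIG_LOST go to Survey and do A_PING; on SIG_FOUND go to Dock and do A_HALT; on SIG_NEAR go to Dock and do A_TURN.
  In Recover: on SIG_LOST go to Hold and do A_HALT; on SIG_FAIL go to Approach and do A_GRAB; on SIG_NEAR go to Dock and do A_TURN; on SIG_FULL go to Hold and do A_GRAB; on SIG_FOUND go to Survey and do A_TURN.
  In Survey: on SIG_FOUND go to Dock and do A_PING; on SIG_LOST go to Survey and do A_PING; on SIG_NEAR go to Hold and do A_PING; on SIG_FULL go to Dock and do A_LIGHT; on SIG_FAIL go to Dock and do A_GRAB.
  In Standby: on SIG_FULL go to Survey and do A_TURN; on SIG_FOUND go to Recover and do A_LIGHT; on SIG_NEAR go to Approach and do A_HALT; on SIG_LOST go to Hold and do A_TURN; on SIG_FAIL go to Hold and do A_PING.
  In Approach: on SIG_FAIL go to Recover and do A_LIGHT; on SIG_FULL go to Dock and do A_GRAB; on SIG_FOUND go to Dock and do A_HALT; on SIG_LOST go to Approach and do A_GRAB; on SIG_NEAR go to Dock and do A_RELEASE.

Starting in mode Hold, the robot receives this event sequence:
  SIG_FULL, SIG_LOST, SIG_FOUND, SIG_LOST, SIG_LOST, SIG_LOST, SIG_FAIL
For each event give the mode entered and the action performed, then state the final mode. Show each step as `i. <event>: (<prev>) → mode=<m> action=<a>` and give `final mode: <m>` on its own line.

final mode: Standby

1. SIG_FULL: (Hold) → mode=Survey action=A_TURN
2. SIG_LOST: (Survey) → mode=Survey action=A_PING
3. SIG_FOUND: (Survey) → mode=Dock action=A_PING
4. SIG_LOST: (Dock) → mode=Dock action=A_PING
5. SIG_LOST: (Dock) → mode=Dock action=A_PING
6. SIG_LOST: (Dock) → mode=Dock action=A_PING
7. SIG_FAIL: (Dock) → mode=Standby action=A_PING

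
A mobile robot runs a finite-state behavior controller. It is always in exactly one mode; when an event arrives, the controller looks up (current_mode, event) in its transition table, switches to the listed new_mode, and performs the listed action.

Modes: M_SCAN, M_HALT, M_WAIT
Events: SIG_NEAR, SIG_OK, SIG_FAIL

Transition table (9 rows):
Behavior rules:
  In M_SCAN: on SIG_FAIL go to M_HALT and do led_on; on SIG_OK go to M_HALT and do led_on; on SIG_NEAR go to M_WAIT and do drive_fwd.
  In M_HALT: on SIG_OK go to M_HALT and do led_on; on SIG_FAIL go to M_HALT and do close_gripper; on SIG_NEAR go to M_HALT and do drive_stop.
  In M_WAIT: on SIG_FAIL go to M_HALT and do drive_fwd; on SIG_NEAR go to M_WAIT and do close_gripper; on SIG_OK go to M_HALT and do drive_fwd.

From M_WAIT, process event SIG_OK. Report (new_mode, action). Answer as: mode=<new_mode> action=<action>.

current mode = M_WAIT; filter table to that mode:
  (M_WAIT, SIG_FAIL) → (M_HALT, drive_fwd)
  (M_WAIT, SIG_NEAR) → (M_WAIT, close_gripper)
  (M_WAIT, SIG_OK) → (M_HALT, drive_fwd)  ← event matches
event = SIG_OK selects (M_HALT, drive_fwd)

mode=M_HALT action=drive_fwd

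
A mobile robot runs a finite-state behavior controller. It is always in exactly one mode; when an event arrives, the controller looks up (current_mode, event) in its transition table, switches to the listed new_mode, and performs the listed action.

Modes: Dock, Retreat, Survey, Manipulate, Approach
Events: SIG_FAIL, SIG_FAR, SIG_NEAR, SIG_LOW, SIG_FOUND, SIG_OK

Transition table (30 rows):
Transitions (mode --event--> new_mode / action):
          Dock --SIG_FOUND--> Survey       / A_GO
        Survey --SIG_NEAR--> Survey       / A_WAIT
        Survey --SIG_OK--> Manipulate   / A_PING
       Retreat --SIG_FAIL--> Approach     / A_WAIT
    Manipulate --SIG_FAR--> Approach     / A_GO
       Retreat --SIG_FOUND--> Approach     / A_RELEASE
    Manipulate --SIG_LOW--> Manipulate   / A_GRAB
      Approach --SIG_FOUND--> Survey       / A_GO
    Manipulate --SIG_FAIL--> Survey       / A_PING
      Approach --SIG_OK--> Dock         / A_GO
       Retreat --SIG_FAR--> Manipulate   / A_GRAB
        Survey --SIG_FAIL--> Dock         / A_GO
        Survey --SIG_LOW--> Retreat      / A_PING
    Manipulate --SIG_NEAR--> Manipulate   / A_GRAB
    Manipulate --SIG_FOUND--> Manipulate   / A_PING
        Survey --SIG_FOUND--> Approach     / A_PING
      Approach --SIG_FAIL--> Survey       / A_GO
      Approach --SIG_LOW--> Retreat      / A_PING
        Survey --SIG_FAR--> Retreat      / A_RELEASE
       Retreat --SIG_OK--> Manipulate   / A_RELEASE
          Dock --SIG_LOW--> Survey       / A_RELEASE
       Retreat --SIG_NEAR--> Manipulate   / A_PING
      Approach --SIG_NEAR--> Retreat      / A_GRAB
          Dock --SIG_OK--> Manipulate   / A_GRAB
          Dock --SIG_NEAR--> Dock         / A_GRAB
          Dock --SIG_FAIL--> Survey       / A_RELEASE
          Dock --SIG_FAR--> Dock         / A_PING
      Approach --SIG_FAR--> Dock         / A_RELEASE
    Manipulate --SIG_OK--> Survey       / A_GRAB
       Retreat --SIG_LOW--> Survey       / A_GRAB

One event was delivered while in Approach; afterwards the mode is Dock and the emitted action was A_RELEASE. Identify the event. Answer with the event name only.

SIG_FAR

try SIG_FAIL: (Approach, SIG_FAIL) → (Survey, A_GO)
try SIG_FAR: (Approach, SIG_FAR) → (Dock, A_RELEASE)  ← matches
try SIG_NEAR: (Approach, SIG_NEAR) → (Retreat, A_GRAB)
try SIG_LOW: (Approach, SIG_LOW) → (Retreat, A_PING)
try SIG_FOUND: (Approach, SIG_FOUND) → (Survey, A_GO)
try SIG_OK: (Approach, SIG_OK) → (Dock, A_GO)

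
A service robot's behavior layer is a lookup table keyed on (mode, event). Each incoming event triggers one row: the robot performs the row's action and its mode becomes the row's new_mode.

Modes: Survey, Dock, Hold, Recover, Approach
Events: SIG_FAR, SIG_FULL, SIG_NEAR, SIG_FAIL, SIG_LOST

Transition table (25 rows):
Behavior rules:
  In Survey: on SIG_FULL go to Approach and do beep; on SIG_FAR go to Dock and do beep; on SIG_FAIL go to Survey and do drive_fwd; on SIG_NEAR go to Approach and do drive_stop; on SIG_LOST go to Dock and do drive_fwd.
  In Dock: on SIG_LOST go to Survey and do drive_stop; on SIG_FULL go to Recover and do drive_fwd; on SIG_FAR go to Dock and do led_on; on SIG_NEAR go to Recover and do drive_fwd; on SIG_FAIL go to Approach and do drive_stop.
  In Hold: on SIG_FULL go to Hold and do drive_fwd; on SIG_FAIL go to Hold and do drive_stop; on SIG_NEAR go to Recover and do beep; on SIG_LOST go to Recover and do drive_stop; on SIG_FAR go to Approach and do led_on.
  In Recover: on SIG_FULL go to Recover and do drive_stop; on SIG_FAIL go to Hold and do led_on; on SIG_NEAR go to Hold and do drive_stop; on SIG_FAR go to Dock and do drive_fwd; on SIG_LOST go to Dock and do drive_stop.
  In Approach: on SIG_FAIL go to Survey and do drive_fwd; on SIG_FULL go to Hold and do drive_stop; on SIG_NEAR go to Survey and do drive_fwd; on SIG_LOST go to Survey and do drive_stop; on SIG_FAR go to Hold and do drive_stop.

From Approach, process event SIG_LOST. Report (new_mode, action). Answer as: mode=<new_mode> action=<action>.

mode=Survey action=drive_stop

current mode = Approach; filter table to that mode:
  (Approach, SIG_FAIL) → (Survey, drive_fwd)
  (Approach, SIG_FULL) → (Hold, drive_stop)
  (Approach, SIG_NEAR) → (Survey, drive_fwd)
  (Approach, SIG_LOST) → (Survey, drive_stop)  ← event matches
  (Approach, SIG_FAR) → (Hold, drive_stop)
event = SIG_LOST selects (Survey, drive_stop)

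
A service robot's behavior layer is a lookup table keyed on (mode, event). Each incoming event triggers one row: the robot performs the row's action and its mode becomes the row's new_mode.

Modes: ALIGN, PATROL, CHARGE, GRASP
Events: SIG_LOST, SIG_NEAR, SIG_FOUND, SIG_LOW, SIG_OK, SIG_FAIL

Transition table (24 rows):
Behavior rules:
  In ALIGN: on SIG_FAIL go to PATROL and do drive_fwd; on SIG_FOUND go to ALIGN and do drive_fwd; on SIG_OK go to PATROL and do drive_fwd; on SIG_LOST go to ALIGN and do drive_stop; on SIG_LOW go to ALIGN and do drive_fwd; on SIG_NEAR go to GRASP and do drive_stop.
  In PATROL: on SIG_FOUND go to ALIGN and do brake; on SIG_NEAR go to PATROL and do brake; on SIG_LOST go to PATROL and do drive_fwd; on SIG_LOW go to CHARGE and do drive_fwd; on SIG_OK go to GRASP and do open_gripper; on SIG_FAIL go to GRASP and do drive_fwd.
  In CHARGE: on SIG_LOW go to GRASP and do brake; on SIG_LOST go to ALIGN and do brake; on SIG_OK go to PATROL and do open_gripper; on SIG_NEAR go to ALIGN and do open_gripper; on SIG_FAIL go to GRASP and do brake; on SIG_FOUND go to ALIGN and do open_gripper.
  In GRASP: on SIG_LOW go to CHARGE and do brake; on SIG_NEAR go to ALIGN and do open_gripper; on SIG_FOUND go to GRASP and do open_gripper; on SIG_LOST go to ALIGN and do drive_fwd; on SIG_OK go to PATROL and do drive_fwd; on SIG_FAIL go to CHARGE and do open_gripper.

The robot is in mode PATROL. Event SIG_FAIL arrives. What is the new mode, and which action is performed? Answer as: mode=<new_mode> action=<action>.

mode=GRASP action=drive_fwd

current mode = PATROL; filter table to that mode:
  (PATROL, SIG_FOUND) → (ALIGN, brake)
  (PATROL, SIG_NEAR) → (PATROL, brake)
  (PATROL, SIG_LOST) → (PATROL, drive_fwd)
  (PATROL, SIG_LOW) → (CHARGE, drive_fwd)
  (PATROL, SIG_OK) → (GRASP, open_gripper)
  (PATROL, SIG_FAIL) → (GRASP, drive_fwd)  ← event matches
event = SIG_FAIL selects (GRASP, drive_fwd)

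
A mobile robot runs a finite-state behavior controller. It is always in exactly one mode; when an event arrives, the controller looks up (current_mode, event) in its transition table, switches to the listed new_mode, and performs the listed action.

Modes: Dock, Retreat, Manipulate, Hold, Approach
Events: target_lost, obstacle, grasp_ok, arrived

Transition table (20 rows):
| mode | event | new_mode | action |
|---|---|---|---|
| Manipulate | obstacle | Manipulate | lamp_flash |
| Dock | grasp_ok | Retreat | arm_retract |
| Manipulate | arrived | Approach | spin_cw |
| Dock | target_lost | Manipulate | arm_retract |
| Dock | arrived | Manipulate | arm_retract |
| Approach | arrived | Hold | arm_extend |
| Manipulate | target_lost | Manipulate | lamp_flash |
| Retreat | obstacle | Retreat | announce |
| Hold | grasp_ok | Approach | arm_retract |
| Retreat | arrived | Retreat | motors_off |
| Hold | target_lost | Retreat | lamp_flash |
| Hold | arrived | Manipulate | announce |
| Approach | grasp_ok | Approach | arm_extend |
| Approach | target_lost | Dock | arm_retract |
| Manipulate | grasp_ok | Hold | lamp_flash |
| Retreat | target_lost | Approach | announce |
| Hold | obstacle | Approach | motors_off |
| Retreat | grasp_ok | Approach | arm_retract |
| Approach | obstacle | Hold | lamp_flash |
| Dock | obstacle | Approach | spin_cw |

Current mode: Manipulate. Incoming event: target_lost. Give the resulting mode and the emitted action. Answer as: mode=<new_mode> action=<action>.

mode=Manipulate action=lamp_flash

current mode = Manipulate; filter table to that mode:
  (Manipulate, obstacle) → (Manipulate, lamp_flash)
  (Manipulate, arrived) → (Approach, spin_cw)
  (Manipulate, target_lost) → (Manipulate, lamp_flash)  ← event matches
  (Manipulate, grasp_ok) → (Hold, lamp_flash)
event = target_lost selects (Manipulate, lamp_flash)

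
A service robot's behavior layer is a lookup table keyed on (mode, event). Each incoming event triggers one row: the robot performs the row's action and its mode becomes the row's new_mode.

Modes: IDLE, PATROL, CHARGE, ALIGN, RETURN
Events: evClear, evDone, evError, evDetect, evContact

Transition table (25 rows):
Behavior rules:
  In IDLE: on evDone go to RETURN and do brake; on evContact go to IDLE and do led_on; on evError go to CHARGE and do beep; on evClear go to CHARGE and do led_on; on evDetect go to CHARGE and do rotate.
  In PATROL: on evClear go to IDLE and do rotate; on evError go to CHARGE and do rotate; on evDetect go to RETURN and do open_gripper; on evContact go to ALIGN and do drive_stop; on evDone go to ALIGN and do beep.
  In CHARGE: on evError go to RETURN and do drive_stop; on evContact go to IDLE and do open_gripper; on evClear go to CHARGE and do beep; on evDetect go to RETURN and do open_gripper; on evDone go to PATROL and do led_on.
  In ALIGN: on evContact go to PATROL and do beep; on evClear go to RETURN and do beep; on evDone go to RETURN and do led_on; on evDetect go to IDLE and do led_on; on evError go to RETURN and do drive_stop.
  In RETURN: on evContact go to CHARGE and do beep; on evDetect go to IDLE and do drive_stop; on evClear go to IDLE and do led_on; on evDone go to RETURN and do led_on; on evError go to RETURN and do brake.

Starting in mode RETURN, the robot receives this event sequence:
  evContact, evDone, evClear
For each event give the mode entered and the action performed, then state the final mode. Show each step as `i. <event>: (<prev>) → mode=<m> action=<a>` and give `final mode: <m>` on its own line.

1. evContact: (RETURN) → mode=CHARGE action=beep
2. evDone: (CHARGE) → mode=PATROL action=led_on
3. evClear: (PATROL) → mode=IDLE action=rotate

final mode: IDLE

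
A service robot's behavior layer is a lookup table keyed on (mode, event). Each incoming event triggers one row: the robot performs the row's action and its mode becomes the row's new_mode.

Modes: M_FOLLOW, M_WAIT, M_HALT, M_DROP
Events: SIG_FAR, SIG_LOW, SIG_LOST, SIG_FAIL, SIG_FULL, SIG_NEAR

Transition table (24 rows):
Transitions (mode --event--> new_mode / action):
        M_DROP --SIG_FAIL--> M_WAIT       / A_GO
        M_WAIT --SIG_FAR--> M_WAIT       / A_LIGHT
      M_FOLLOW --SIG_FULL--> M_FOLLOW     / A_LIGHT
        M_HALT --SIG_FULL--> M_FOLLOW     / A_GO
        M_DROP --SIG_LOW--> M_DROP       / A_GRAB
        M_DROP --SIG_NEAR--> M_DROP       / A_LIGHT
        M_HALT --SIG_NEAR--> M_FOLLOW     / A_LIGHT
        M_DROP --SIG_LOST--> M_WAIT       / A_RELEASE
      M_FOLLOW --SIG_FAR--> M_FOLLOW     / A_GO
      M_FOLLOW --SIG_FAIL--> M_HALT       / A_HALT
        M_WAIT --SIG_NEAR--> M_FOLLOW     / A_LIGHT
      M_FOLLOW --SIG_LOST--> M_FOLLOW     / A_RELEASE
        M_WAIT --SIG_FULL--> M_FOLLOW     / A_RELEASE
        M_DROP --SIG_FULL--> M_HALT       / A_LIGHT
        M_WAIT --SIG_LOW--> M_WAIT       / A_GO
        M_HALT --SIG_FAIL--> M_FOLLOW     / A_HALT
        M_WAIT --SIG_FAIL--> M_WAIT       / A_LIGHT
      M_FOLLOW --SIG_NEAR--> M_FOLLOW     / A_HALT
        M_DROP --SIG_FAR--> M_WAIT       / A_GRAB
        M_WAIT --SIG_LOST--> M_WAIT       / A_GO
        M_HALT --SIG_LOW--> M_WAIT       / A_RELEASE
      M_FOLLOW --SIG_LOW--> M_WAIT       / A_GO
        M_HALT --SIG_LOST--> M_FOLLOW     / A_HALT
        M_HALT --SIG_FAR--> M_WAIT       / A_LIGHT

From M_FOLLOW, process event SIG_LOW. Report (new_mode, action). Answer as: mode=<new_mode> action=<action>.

current mode = M_FOLLOW; filter table to that mode:
  (M_FOLLOW, SIG_FULL) → (M_FOLLOW, A_LIGHT)
  (M_FOLLOW, SIG_FAR) → (M_FOLLOW, A_GO)
  (M_FOLLOW, SIG_FAIL) → (M_HALT, A_HALT)
  (M_FOLLOW, SIG_LOST) → (M_FOLLOW, A_RELEASE)
  (M_FOLLOW, SIG_NEAR) → (M_FOLLOW, A_HALT)
  (M_FOLLOW, SIG_LOW) → (M_WAIT, A_GO)  ← event matches
event = SIG_LOW selects (M_WAIT, A_GO)

mode=M_WAIT action=A_GO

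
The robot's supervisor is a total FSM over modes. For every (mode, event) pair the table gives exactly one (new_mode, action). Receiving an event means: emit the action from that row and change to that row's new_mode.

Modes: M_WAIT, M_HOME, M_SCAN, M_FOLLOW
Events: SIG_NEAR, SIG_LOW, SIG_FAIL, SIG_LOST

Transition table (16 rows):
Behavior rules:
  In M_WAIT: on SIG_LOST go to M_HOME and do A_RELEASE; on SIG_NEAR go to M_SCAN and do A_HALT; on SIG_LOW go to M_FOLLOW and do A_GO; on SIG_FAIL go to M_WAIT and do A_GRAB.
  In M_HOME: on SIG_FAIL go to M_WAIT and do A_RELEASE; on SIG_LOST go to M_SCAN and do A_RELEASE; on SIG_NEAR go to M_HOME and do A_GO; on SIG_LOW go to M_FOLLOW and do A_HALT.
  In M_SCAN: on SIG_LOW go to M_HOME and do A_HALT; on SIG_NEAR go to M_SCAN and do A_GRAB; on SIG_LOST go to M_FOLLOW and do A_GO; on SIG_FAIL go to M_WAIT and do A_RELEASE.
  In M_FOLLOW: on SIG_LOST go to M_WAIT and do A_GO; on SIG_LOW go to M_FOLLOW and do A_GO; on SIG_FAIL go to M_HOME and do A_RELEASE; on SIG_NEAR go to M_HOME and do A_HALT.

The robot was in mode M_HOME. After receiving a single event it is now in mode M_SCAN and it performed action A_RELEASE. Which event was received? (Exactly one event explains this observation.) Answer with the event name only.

SIG_LOST

try SIG_NEAR: (M_HOME, SIG_NEAR) → (M_HOME, A_GO)
try SIG_LOW: (M_HOME, SIG_LOW) → (M_FOLLOW, A_HALT)
try SIG_FAIL: (M_HOME, SIG_FAIL) → (M_WAIT, A_RELEASE)
try SIG_LOST: (M_HOME, SIG_LOST) → (M_SCAN, A_RELEASE)  ← matches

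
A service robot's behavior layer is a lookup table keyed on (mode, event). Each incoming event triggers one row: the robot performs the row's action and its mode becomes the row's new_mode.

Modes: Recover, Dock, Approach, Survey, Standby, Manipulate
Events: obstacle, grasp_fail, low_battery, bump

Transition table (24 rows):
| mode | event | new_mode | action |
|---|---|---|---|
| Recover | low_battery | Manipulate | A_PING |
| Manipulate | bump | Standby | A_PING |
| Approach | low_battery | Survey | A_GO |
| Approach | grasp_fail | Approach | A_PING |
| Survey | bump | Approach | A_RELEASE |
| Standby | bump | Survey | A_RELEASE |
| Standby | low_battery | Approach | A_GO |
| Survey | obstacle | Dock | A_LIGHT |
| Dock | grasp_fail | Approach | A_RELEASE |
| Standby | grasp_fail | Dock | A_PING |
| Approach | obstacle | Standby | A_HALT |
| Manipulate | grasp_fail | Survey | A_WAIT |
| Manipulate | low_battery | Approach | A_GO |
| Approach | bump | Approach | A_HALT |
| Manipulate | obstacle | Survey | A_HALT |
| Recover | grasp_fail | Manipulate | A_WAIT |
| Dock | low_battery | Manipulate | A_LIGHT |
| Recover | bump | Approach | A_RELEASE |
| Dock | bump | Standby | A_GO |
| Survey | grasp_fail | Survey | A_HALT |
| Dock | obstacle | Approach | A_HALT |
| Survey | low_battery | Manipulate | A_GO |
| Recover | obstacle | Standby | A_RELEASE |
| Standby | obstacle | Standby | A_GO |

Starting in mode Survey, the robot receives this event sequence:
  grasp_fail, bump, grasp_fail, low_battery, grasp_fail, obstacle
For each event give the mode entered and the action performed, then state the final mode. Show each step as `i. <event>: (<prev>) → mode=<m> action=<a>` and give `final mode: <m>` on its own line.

final mode: Dock

1. grasp_fail: (Survey) → mode=Survey action=A_HALT
2. bump: (Survey) → mode=Approach action=A_RELEASE
3. grasp_fail: (Approach) → mode=Approach action=A_PING
4. low_battery: (Approach) → mode=Survey action=A_GO
5. grasp_fail: (Survey) → mode=Survey action=A_HALT
6. obstacle: (Survey) → mode=Dock action=A_LIGHT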